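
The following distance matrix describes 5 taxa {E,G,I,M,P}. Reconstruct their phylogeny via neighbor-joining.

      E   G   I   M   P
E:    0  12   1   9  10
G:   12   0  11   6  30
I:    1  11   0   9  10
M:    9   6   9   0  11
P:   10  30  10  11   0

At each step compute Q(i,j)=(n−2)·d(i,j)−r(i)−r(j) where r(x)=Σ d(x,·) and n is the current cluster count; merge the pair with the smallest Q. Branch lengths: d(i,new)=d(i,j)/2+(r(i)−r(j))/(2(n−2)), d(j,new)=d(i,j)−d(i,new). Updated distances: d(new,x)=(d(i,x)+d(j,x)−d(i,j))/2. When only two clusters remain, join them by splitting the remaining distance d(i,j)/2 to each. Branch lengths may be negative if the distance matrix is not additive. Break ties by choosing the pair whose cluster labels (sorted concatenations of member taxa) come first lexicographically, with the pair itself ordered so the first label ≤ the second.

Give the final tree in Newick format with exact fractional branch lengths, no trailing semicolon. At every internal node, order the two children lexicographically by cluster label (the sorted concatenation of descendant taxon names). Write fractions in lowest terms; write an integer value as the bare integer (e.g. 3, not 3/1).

(((E:1/4,P:39/4):1/2,(G:7,M:-1):7):0,I:0)

1. join G+M (d=6, Q=-76) ⇒ GM; edges |G|=7, |M|=-1
  updated: d(E,GM)=15/2, d(GM,I)=7, d(GM,P)=35/2
2. join E+P (d=10, Q=-36) ⇒ EP; edges |E|=1/4, |P|=39/4
  updated: d(EP,GM)=15/2, d(EP,I)=1/2
3. join EP+GM (d=15/2, Q=-15) ⇒ EGMP; edges |EP|=1/2, |GM|=7
  updated: d(EGMP,I)=0
4. join EGMP+I (d=0) ⇒ EGIMP; edges |EGMP|=0, |I|=0
final tree: (((E:1/4,P:39/4):1/2,(G:7,M:-1):7):0,I:0)
total length: 47/2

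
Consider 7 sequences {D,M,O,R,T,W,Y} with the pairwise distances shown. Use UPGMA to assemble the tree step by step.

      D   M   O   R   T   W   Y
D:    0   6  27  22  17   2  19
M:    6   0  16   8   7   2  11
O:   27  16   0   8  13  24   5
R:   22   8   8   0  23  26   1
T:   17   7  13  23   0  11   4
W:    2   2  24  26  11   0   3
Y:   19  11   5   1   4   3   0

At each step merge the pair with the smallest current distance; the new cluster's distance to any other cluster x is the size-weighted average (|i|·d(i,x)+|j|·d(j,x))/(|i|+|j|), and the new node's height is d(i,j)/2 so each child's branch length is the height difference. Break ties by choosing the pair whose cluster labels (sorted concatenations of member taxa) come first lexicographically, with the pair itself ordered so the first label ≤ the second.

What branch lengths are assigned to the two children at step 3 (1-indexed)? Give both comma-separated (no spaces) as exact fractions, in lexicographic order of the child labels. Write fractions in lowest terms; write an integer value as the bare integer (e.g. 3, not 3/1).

1. join R+Y (d=1) ⇒ RY; edges |R|=1/2, |Y|=1/2
  updated: d(D,RY)=41/2, d(M,RY)=19/2, d(O,RY)=13/2, d(RY,T)=27/2, d(RY,W)=29/2
2. join D+W (d=2) ⇒ DW; edges |D|=1, |W|=1
  updated: d(DW,M)=4, d(DW,O)=51/2, d(DW,RY)=35/2, d(DW,T)=14
3. join DW+M (d=4) ⇒ DMW; edges |DW|=1, |M|=2
  updated: d(DMW,O)=67/3, d(DMW,RY)=89/6, d(DMW,T)=35/3
4. join O+RY (d=13/2) ⇒ ORY; edges |O|=13/4, |RY|=11/4
  updated: d(DMW,ORY)=52/3, d(ORY,T)=40/3
5. join DMW+T (d=35/3) ⇒ DMTW; edges |DMW|=23/6, |T|=35/6
  updated: d(DMTW,ORY)=49/3
6. join DMTW+ORY (d=49/3) ⇒ DMORTWY; edges |DMTW|=7/3, |ORY|=59/12
final tree: ((((D:1,W:1):1,M:2):23/6,T:35/6):7/3,(O:13/4,(R:1/2,Y:1/2):11/4):59/12)
total length: 347/12

1,2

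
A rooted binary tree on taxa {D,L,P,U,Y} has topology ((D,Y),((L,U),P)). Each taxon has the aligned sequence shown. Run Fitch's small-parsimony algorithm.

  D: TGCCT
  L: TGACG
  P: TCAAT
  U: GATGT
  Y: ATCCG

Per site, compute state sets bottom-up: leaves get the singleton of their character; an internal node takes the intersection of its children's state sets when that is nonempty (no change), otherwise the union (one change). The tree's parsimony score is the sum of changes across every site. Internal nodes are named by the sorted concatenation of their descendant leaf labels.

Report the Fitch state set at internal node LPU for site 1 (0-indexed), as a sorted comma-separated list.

A,C,G

[col 0] DY: children D:{T}, Y:{A} ∪→ {A,T}; cost 1
[col 0] LU: children L:{T}, U:{G} ∪→ {G,T}; cost 1
[col 0] LPU: children LU:{G,T}, P:{T} ∩→ {T}; cost 0
[col 0] DLPUY: children DY:{A,T}, LPU:{T} ∩→ {T}; cost 0
[col 1] DY: children D:{G}, Y:{T} ∪→ {G,T}; cost 1
[col 1] LU: children L:{G}, U:{A} ∪→ {A,G}; cost 1
[col 1] LPU: children LU:{A,G}, P:{C} ∪→ {A,C,G}; cost 1
[col 1] DLPUY: children DY:{G,T}, LPU:{A,C,G} ∩→ {G}; cost 0
[col 2] DY: children D:{C}, Y:{C} ∩→ {C}; cost 0
[col 2] LU: children L:{A}, U:{T} ∪→ {A,T}; cost 1
[col 2] LPU: children LU:{A,T}, P:{A} ∩→ {A}; cost 0
[col 2] DLPUY: children DY:{C}, LPU:{A} ∪→ {A,C}; cost 1
[col 3] DY: children D:{C}, Y:{C} ∩→ {C}; cost 0
[col 3] LU: children L:{C}, U:{G} ∪→ {C,G}; cost 1
[col 3] LPU: children LU:{C,G}, P:{A} ∪→ {A,C,G}; cost 1
[col 3] DLPUY: children DY:{C}, LPU:{A,C,G} ∩→ {C}; cost 0
[col 4] DY: children D:{T}, Y:{G} ∪→ {G,T}; cost 1
[col 4] LU: children L:{G}, U:{T} ∪→ {G,T}; cost 1
[col 4] LPU: children LU:{G,T}, P:{T} ∩→ {T}; cost 0
[col 4] DLPUY: children DY:{G,T}, LPU:{T} ∩→ {T}; cost 0
per-site changes: [2, 3, 2, 2, 2]; total = 11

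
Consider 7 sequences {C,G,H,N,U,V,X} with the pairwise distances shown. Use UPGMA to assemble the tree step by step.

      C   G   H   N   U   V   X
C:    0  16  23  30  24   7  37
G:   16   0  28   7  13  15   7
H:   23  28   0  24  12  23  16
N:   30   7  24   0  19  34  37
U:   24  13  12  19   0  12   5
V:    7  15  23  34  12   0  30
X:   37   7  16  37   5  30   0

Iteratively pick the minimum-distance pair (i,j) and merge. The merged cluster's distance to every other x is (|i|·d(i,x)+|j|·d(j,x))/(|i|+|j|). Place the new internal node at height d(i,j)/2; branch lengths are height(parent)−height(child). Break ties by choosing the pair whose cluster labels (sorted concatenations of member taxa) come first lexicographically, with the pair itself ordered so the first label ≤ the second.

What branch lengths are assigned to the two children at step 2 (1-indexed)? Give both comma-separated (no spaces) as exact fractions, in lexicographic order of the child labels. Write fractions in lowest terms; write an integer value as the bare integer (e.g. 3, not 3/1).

step 1: merge (U,X) at d=5; branch lengths U→5/2, X→5/2; new cluster UX
  updated: d(C,UX)=61/2, d(G,UX)=10, d(H,UX)=14, d(N,UX)=28, d(UX,V)=21
step 2: merge (C,V) at d=7; branch lengths C→7/2, V→7/2; new cluster CV
  updated: d(CV,G)=31/2, d(CV,H)=23, d(CV,N)=32, d(CV,UX)=103/4
step 3: merge (G,N) at d=7; branch lengths G→7/2, N→7/2; new cluster GN
  updated: d(CV,GN)=95/4, d(GN,H)=26, d(GN,UX)=19
step 4: merge (H,UX) at d=14; branch lengths H→7, UX→9/2; new cluster HUX
  updated: d(CV,HUX)=149/6, d(GN,HUX)=64/3
step 5: merge (GN,HUX) at d=64/3; branch lengths GN→43/6, HUX→11/3; new cluster GHNUX
  updated: d(CV,GHNUX)=122/5
step 6: merge (CV,GHNUX) at d=122/5; branch lengths CV→87/10, GHNUX→23/15; new cluster CGHNUVX
final tree: ((C:7/2,V:7/2):87/10,((G:7/2,N:7/2):43/6,(H:7,(U:5/2,X:5/2):9/2):11/3):23/15)
total length: 1547/30

7/2,7/2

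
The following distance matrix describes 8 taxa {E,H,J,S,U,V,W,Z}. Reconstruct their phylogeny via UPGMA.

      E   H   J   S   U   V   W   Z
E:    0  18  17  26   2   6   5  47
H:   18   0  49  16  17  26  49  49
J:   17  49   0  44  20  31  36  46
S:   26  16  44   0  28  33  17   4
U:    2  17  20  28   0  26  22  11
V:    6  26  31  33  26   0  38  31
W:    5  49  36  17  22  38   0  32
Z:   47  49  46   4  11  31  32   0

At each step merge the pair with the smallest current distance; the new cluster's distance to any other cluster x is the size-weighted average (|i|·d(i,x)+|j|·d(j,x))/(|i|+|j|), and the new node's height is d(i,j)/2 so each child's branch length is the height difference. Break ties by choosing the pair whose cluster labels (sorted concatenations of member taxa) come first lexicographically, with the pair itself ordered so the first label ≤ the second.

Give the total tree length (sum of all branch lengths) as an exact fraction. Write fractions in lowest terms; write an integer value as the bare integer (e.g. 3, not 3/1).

iteration 1: select E,U (d=2); attach at lengths (1, 1); label the merged cluster EU
  updated: d(EU,H)=35/2, d(EU,J)=37/2, d(EU,S)=27, d(EU,V)=16, d(EU,W)=27/2, d(EU,Z)=29
iteration 2: select S,Z (d=4); attach at lengths (2, 2); label the merged cluster SZ
  updated: d(EU,SZ)=28, d(H,SZ)=65/2, d(J,SZ)=45, d(SZ,V)=32, d(SZ,W)=49/2
iteration 3: select EU,W (d=27/2); attach at lengths (23/4, 27/4); label the merged cluster EUW
  updated: d(EUW,H)=28, d(EUW,J)=73/3, d(EUW,SZ)=161/6, d(EUW,V)=70/3
iteration 4: select EUW,V (d=70/3); attach at lengths (59/12, 35/3); label the merged cluster EUVW
  updated: d(EUVW,H)=55/2, d(EUVW,J)=26, d(EUVW,SZ)=225/8
iteration 5: select EUVW,J (d=26); attach at lengths (4/3, 13); label the merged cluster EJUVW
  updated: d(EJUVW,H)=159/5, d(EJUVW,SZ)=63/2
iteration 6: select EJUVW,SZ (d=63/2); attach at lengths (11/4, 55/4); label the merged cluster EJSUVWZ
  updated: d(EJSUVWZ,H)=32
iteration 7: select EJSUVWZ,H (d=32); attach at lengths (1/4, 16); label the merged cluster EHJSUVWZ
final tree: ((((((E:1,U:1):23/4,W:27/4):59/12,V:35/3):4/3,J:13):11/4,(S:2,Z:2):55/4):1/4,H:16)
total length: 493/6

493/6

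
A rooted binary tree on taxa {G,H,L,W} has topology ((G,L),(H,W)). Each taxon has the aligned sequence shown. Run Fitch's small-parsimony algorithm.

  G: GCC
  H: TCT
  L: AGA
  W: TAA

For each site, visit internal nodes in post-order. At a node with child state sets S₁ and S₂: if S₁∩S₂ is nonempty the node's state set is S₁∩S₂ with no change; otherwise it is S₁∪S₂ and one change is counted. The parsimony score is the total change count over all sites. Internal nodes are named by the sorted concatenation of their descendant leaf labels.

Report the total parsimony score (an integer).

6

GL@0: {G} ∪ {A} = {A,G} (union, +1)
HW@0: {T} ∩ {T} = {T} (intersection, +0)
GHLW@0: {A,G} ∪ {T} = {A,G,T} (union, +1)
GL@1: {C} ∪ {G} = {C,G} (union, +1)
HW@1: {C} ∪ {A} = {A,C} (union, +1)
GHLW@1: {C,G} ∩ {A,C} = {C} (intersection, +0)
GL@2: {C} ∪ {A} = {A,C} (union, +1)
HW@2: {T} ∪ {A} = {A,T} (union, +1)
GHLW@2: {A,C} ∩ {A,T} = {A} (intersection, +0)
per-site changes: [2, 2, 2]; total = 6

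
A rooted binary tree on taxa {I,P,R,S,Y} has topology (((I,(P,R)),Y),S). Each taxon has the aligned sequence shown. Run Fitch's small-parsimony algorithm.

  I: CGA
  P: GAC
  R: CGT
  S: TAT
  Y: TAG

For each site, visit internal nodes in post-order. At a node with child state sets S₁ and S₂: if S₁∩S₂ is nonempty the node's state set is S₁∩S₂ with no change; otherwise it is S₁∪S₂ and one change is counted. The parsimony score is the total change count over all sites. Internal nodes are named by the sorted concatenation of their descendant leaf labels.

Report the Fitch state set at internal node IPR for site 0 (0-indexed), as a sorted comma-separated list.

site 0, node PR: P={G} ∪ R={C} → {C,G} (+1)
site 0, node IPR: I={C} ∩ PR={C,G} → {C} (+0)
site 0, node IPRY: IPR={C} ∪ Y={T} → {C,T} (+1)
site 0, node IPRSY: IPRY={C,T} ∩ S={T} → {T} (+0)
site 1, node PR: P={A} ∪ R={G} → {A,G} (+1)
site 1, node IPR: I={G} ∩ PR={A,G} → {G} (+0)
site 1, node IPRY: IPR={G} ∪ Y={A} → {A,G} (+1)
site 1, node IPRSY: IPRY={A,G} ∩ S={A} → {A} (+0)
site 2, node PR: P={C} ∪ R={T} → {C,T} (+1)
site 2, node IPR: I={A} ∪ PR={C,T} → {A,C,T} (+1)
site 2, node IPRY: IPR={A,C,T} ∪ Y={G} → {A,C,G,T} (+1)
site 2, node IPRSY: IPRY={A,C,G,T} ∩ S={T} → {T} (+0)
per-site changes: [2, 2, 3]; total = 7

C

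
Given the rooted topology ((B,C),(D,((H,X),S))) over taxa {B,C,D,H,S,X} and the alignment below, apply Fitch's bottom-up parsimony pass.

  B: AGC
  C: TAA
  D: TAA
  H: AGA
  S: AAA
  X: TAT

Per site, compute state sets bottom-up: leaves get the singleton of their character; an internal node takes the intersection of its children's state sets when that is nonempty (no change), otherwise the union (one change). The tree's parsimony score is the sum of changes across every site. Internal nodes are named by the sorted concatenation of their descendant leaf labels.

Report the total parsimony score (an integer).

[col 0] BC: children B:{A}, C:{T} ∪→ {A,T}; cost 1
[col 0] HX: children H:{A}, X:{T} ∪→ {A,T}; cost 1
[col 0] HSX: children HX:{A,T}, S:{A} ∩→ {A}; cost 0
[col 0] DHSX: children D:{T}, HSX:{A} ∪→ {A,T}; cost 1
[col 0] BCDHSX: children BC:{A,T}, DHSX:{A,T} ∩→ {A,T}; cost 0
[col 1] BC: children B:{G}, C:{A} ∪→ {A,G}; cost 1
[col 1] HX: children H:{G}, X:{A} ∪→ {A,G}; cost 1
[col 1] HSX: children HX:{A,G}, S:{A} ∩→ {A}; cost 0
[col 1] DHSX: children D:{A}, HSX:{A} ∩→ {A}; cost 0
[col 1] BCDHSX: children BC:{A,G}, DHSX:{A} ∩→ {A}; cost 0
[col 2] BC: children B:{C}, C:{A} ∪→ {A,C}; cost 1
[col 2] HX: children H:{A}, X:{T} ∪→ {A,T}; cost 1
[col 2] HSX: children HX:{A,T}, S:{A} ∩→ {A}; cost 0
[col 2] DHSX: children D:{A}, HSX:{A} ∩→ {A}; cost 0
[col 2] BCDHSX: children BC:{A,C}, DHSX:{A} ∩→ {A}; cost 0
per-site changes: [3, 2, 2]; total = 7

7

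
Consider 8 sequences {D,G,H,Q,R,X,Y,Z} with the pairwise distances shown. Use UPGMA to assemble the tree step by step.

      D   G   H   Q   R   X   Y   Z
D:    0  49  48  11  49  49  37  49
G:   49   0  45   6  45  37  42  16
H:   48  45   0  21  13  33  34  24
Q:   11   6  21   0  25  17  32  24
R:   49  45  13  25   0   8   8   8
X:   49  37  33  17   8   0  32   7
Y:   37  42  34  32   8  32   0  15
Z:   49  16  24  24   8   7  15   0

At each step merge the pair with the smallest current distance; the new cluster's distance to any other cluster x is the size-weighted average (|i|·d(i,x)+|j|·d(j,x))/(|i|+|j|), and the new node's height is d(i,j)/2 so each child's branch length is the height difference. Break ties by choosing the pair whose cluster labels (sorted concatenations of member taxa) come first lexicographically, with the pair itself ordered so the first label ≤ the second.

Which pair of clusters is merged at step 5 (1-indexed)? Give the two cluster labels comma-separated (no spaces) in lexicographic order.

H,RXYZ

step 1: merge (G,Q) at d=6; branch lengths G→3, Q→3; new cluster GQ
  updated: d(D,GQ)=30, d(GQ,H)=33, d(GQ,R)=35, d(GQ,X)=27, d(GQ,Y)=37, d(GQ,Z)=20
step 2: merge (X,Z) at d=7; branch lengths X→7/2, Z→7/2; new cluster XZ
  updated: d(D,XZ)=49, d(GQ,XZ)=47/2, d(H,XZ)=57/2, d(R,XZ)=8, d(XZ,Y)=47/2
step 3: merge (R,XZ) at d=8; branch lengths R→4, XZ→1/2; new cluster RXZ
  updated: d(D,RXZ)=49, d(GQ,RXZ)=82/3, d(H,RXZ)=70/3, d(RXZ,Y)=55/3
step 4: merge (RXZ,Y) at d=55/3; branch lengths RXZ→31/6, Y→55/6; new cluster RXYZ
  updated: d(D,RXYZ)=46, d(GQ,RXYZ)=119/4, d(H,RXYZ)=26
step 5: merge (H,RXYZ) at d=26; branch lengths H→13, RXYZ→23/6; new cluster HRXYZ
  updated: d(D,HRXYZ)=232/5, d(GQ,HRXYZ)=152/5
step 6: merge (D,GQ) at d=30; branch lengths D→15, GQ→12; new cluster DGQ
  updated: d(DGQ,HRXYZ)=536/15
step 7: merge (DGQ,HRXYZ) at d=536/15; branch lengths DGQ→43/15, HRXYZ→73/15; new cluster DGHQRXYZ
final tree: ((D:15,(G:3,Q:3):12):43/15,(H:13,((R:4,(X:7/2,Z:7/2):1/2):31/6,Y:55/6):23/6):73/15)
total length: 417/5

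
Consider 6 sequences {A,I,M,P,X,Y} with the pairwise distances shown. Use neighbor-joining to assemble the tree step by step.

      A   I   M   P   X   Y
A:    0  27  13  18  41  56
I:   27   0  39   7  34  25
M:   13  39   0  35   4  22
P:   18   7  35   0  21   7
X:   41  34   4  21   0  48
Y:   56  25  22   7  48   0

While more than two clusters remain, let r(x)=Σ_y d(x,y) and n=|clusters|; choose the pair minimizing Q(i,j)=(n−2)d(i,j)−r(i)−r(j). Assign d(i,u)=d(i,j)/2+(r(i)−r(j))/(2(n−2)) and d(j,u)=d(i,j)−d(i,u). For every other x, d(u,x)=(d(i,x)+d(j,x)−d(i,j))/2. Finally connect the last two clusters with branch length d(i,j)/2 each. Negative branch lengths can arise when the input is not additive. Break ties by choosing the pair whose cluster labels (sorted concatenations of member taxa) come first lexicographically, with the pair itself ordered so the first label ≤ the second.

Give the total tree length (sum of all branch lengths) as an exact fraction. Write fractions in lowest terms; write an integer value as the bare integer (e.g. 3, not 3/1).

step 1: merge (M,X) at d=4, Q=-245; branch lengths M→-19/8, X→51/8; new cluster MX
  updated: d(A,MX)=25, d(I,MX)=69/2, d(MX,P)=26, d(MX,Y)=33
step 2: merge (A,MX) at d=25, Q=-339/2; branch lengths A→55/4, MX→45/4; new cluster AMX
  updated: d(AMX,I)=73/4, d(AMX,P)=19/2, d(AMX,Y)=32
step 3: merge (AMX,I) at d=73/4, Q=-147/2; branch lengths AMX→23/2, I→27/4; new cluster AIMX
  updated: d(AIMX,P)=-7/8, d(AIMX,Y)=155/8
step 4: merge (AIMX,P) at d=-7/8, Q=-51/2; branch lengths AIMX→23/4, P→-53/8; new cluster AIMPX
  updated: d(AIMPX,Y)=109/8
step 5: merge (AIMPX,Y) at d=109/8; branch lengths AIMPX→109/16, Y→109/16; new cluster AIMPXY
final tree: ((((A:55/4,(M:-19/8,X:51/8):45/4):23/2,I:27/4):23/4,P:-53/8):109/16,Y:109/16)
total length: 60

60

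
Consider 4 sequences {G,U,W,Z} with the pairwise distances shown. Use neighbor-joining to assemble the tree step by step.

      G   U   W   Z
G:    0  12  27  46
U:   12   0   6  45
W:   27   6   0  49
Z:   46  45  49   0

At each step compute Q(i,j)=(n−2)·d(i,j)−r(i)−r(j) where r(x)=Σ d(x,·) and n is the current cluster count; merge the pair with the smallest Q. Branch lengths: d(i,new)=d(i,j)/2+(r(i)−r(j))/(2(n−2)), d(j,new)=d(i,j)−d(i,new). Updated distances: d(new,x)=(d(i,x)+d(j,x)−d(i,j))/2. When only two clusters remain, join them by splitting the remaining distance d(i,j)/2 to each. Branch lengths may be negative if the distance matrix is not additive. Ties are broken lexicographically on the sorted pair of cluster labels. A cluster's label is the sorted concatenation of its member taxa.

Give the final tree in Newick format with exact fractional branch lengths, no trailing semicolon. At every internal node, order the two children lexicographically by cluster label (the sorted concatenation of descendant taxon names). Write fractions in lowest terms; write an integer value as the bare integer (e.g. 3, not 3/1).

(((G:37/4,Z:147/4):29/4,U:-7/4):31/8,W:31/8)

iteration 1: select G,Z (d=46, Q=-133); attach at lengths (37/4, 147/4); label the merged cluster GZ
  updated: d(GZ,U)=11/2, d(GZ,W)=15
iteration 2: select GZ,U (d=11/2, Q=-53/2); attach at lengths (29/4, -7/4); label the merged cluster GUZ
  updated: d(GUZ,W)=31/4
iteration 3: select GUZ,W (d=31/4); attach at lengths (31/8, 31/8); label the merged cluster GUWZ
final tree: (((G:37/4,Z:147/4):29/4,U:-7/4):31/8,W:31/8)
total length: 237/4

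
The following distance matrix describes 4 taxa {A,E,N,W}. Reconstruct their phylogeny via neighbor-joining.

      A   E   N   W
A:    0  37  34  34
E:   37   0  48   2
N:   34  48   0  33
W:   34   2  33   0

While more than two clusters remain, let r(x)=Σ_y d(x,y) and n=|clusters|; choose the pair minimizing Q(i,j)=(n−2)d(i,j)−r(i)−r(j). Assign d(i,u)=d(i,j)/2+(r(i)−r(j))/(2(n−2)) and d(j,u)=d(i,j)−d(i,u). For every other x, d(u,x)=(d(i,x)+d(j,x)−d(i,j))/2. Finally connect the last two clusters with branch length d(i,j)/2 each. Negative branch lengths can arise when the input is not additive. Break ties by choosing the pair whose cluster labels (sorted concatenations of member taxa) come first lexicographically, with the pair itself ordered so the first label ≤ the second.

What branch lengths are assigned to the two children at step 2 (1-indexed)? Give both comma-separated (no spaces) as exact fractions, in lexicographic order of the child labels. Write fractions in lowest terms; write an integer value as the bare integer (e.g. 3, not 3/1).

20,11/2

iteration 1: select A,N (d=34, Q=-152); attach at lengths (29/2, 39/2); label the merged cluster AN
  updated: d(AN,E)=51/2, d(AN,W)=33/2
iteration 2: select AN,E (d=51/2, Q=-44); attach at lengths (20, 11/2); label the merged cluster AEN
  updated: d(AEN,W)=-7/2
iteration 3: select AEN,W (d=-7/2); attach at lengths (-7/4, -7/4); label the merged cluster AENW
final tree: (((A:29/2,N:39/2):20,E:11/2):-7/4,W:-7/4)
total length: 56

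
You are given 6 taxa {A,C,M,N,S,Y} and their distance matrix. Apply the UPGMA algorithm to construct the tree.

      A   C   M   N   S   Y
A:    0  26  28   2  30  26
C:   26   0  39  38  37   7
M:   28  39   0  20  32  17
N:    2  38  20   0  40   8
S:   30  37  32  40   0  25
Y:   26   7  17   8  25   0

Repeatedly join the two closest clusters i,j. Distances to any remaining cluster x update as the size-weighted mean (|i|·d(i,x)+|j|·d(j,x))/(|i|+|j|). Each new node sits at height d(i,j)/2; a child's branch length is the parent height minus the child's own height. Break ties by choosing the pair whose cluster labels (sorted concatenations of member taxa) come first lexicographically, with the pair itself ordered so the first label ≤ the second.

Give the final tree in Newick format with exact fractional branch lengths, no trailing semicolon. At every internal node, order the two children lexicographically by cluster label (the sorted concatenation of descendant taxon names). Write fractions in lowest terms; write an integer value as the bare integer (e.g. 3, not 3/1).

iteration 1: select A,N (d=2); attach at lengths (1, 1); label the merged cluster AN
  updated: d(AN,C)=32, d(AN,M)=24, d(AN,S)=35, d(AN,Y)=17
iteration 2: select C,Y (d=7); attach at lengths (7/2, 7/2); label the merged cluster CY
  updated: d(AN,CY)=49/2, d(CY,M)=28, d(CY,S)=31
iteration 3: select AN,M (d=24); attach at lengths (11, 12); label the merged cluster AMN
  updated: d(AMN,CY)=77/3, d(AMN,S)=34
iteration 4: select AMN,CY (d=77/3); attach at lengths (5/6, 28/3); label the merged cluster ACMNY
  updated: d(ACMNY,S)=164/5
iteration 5: select ACMNY,S (d=164/5); attach at lengths (107/30, 82/5); label the merged cluster ACMNSY
final tree: ((((A:1,N:1):11,M:12):5/6,(C:7/2,Y:7/2):28/3):107/30,S:82/5)
total length: 932/15

((((A:1,N:1):11,M:12):5/6,(C:7/2,Y:7/2):28/3):107/30,S:82/5)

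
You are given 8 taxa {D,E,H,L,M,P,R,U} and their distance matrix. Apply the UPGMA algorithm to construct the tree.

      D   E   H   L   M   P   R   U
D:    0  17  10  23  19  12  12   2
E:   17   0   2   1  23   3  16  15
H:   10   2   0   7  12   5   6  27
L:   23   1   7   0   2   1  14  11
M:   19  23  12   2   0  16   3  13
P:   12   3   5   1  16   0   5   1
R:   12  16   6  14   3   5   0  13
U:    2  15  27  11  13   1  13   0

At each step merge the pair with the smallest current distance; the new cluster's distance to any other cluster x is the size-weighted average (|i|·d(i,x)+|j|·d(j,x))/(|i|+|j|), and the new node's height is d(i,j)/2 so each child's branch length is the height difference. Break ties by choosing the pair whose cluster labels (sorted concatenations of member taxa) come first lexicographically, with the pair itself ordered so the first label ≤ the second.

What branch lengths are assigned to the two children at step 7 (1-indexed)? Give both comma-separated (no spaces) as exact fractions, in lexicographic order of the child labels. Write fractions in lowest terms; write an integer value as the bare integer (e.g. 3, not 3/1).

17/6,1/4

iteration 1: select E,L (d=1); attach at lengths (1/2, 1/2); label the merged cluster EL
  updated: d(D,EL)=20, d(EL,H)=9/2, d(EL,M)=25/2, d(EL,P)=2, d(EL,R)=15, d(EL,U)=13
iteration 2: select P,U (d=1); attach at lengths (1/2, 1/2); label the merged cluster PU
  updated: d(D,PU)=7, d(EL,PU)=15/2, d(H,PU)=16, d(M,PU)=29/2, d(PU,R)=9
iteration 3: select M,R (d=3); attach at lengths (3/2, 3/2); label the merged cluster MR
  updated: d(D,MR)=31/2, d(EL,MR)=55/4, d(H,MR)=9, d(MR,PU)=47/4
iteration 4: select EL,H (d=9/2); attach at lengths (7/4, 9/4); label the merged cluster EHL
  updated: d(D,EHL)=50/3, d(EHL,MR)=73/6, d(EHL,PU)=31/3
iteration 5: select D,PU (d=7); attach at lengths (7/2, 3); label the merged cluster DPU
  updated: d(DPU,EHL)=112/9, d(DPU,MR)=13
iteration 6: select EHL,MR (d=73/6); attach at lengths (23/6, 55/12); label the merged cluster EHLMR
  updated: d(DPU,EHLMR)=38/3
iteration 7: select DPU,EHLMR (d=38/3); attach at lengths (17/6, 1/4); label the merged cluster DEHLMPRU
final tree: ((D:7/2,(P:1/2,U:1/2):3):17/6,(((E:1/2,L:1/2):7/4,H:9/4):23/6,(M:3/2,R:3/2):55/12):1/4)
total length: 27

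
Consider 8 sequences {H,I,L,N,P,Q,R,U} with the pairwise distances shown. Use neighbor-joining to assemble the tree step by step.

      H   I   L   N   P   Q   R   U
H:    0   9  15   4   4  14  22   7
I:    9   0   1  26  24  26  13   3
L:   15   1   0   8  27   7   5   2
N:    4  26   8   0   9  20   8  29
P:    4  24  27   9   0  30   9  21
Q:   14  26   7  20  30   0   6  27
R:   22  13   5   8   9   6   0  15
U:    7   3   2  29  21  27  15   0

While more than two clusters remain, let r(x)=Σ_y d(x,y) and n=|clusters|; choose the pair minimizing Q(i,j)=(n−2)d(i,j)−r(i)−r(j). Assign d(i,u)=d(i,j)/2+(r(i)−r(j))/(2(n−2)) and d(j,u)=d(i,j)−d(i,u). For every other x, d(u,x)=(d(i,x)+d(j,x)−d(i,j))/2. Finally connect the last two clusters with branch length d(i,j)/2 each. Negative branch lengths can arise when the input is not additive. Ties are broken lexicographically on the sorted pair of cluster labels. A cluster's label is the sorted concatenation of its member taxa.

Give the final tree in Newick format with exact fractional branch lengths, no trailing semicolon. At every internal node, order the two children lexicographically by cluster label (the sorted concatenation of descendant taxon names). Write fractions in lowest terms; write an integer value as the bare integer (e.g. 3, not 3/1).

step 1: merge (I,U) at d=3, Q=-188; branch lengths I→4/3, U→5/3; new cluster IU
  updated: d(H,IU)=13/2, d(IU,L)=0, d(IU,N)=26, d(IU,P)=21, d(IU,Q)=25, d(IU,R)=25/2
step 2: merge (IU,L) at d=0, Q=-153; branch lengths IU→29/10, L→-29/10; new cluster ILU
  updated: d(H,ILU)=43/4, d(ILU,N)=17, d(ILU,P)=24, d(ILU,Q)=16, d(ILU,R)=35/4
step 3: merge (Q,R) at d=6, Q=-463/4; branch lengths Q→225/32, R→-33/32; new cluster QR
  updated: d(H,QR)=15, d(ILU,QR)=75/8, d(N,QR)=11, d(P,QR)=33/2
step 4: merge (ILU,QR) at d=75/8, Q=-679/8; branch lengths ILU→299/48, QR→151/48; new cluster ILQRU
  updated: d(H,ILQRU)=131/16, d(ILQRU,N)=149/16, d(ILQRU,P)=249/16
step 5: merge (H,P) at d=4, Q=-147/4; branch lengths H→-35/32, P→163/32; new cluster HP
  updated: d(HP,ILQRU)=79/8, d(HP,N)=9/2
step 6: merge (HP,ILQRU) at d=79/8, Q=-379/16; branch lengths HP→81/32, ILQRU→235/32; new cluster HILPQRU
  updated: d(HILPQRU,N)=63/32
step 7: merge (HILPQRU,N) at d=63/32; branch lengths HILPQRU→63/64, N→63/64; new cluster HILNPQRU
final tree: (((H:-35/32,P:163/32):81/32,(((I:4/3,U:5/3):29/10,L:-29/10):299/48,(Q:225/32,R:-33/32):151/48):235/32):63/64,N:63/64)
total length: 1095/32

(((H:-35/32,P:163/32):81/32,(((I:4/3,U:5/3):29/10,L:-29/10):299/48,(Q:225/32,R:-33/32):151/48):235/32):63/64,N:63/64)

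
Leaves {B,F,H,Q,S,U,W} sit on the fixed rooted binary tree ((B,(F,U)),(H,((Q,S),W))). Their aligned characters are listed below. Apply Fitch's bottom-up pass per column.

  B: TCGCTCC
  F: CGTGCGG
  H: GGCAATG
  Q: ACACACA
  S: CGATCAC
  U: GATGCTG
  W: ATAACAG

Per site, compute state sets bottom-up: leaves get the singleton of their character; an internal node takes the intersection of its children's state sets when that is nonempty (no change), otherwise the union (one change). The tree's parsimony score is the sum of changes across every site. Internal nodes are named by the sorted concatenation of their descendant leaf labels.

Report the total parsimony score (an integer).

[col 0] FU: children F:{C}, U:{G} ∪→ {C,G}; cost 1
[col 0] BFU: children B:{T}, FU:{C,G} ∪→ {C,G,T}; cost 1
[col 0] QS: children Q:{A}, S:{C} ∪→ {A,C}; cost 1
[col 0] QSW: children QS:{A,C}, W:{A} ∩→ {A}; cost 0
[col 0] HQSW: children H:{G}, QSW:{A} ∪→ {A,G}; cost 1
[col 0] BFHQSUW: children BFU:{C,G,T}, HQSW:{A,G} ∩→ {G}; cost 0
[col 1] FU: children F:{G}, U:{A} ∪→ {A,G}; cost 1
[col 1] BFU: children B:{C}, FU:{A,G} ∪→ {A,C,G}; cost 1
[col 1] QS: children Q:{C}, S:{G} ∪→ {C,G}; cost 1
[col 1] QSW: children QS:{C,G}, W:{T} ∪→ {C,G,T}; cost 1
[col 1] HQSW: children H:{G}, QSW:{C,G,T} ∩→ {G}; cost 0
[col 1] BFHQSUW: children BFU:{A,C,G}, HQSW:{G} ∩→ {G}; cost 0
[col 2] FU: children F:{T}, U:{T} ∩→ {T}; cost 0
[col 2] BFU: children B:{G}, FU:{T} ∪→ {G,T}; cost 1
[col 2] QS: children Q:{A}, S:{A} ∩→ {A}; cost 0
[col 2] QSW: children QS:{A}, W:{A} ∩→ {A}; cost 0
[col 2] HQSW: children H:{C}, QSW:{A} ∪→ {A,C}; cost 1
[col 2] BFHQSUW: children BFU:{G,T}, HQSW:{A,C} ∪→ {A,C,G,T}; cost 1
[col 3] FU: children F:{G}, U:{G} ∩→ {G}; cost 0
[col 3] BFU: children B:{C}, FU:{G} ∪→ {C,G}; cost 1
[col 3] QS: children Q:{C}, S:{T} ∪→ {C,T}; cost 1
[col 3] QSW: children QS:{C,T}, W:{A} ∪→ {A,C,T}; cost 1
[col 3] HQSW: children H:{A}, QSW:{A,C,T} ∩→ {A}; cost 0
[col 3] BFHQSUW: children BFU:{C,G}, HQSW:{A} ∪→ {A,C,G}; cost 1
[col 4] FU: children F:{C}, U:{C} ∩→ {C}; cost 0
[col 4] BFU: children B:{T}, FU:{C} ∪→ {C,T}; cost 1
[col 4] QS: children Q:{A}, S:{C} ∪→ {A,C}; cost 1
[col 4] QSW: children QS:{A,C}, W:{C} ∩→ {C}; cost 0
[col 4] HQSW: children H:{A}, QSW:{C} ∪→ {A,C}; cost 1
[col 4] BFHQSUW: children BFU:{C,T}, HQSW:{A,C} ∩→ {C}; cost 0
[col 5] FU: children F:{G}, U:{T} ∪→ {G,T}; cost 1
[col 5] BFU: children B:{C}, FU:{G,T} ∪→ {C,G,T}; cost 1
[col 5] QS: children Q:{C}, S:{A} ∪→ {A,C}; cost 1
[col 5] QSW: children QS:{A,C}, W:{A} ∩→ {A}; cost 0
[col 5] HQSW: children H:{T}, QSW:{A} ∪→ {A,T}; cost 1
[col 5] BFHQSUW: children BFU:{C,G,T}, HQSW:{A,T} ∩→ {T}; cost 0
[col 6] FU: children F:{G}, U:{G} ∩→ {G}; cost 0
[col 6] BFU: children B:{C}, FU:{G} ∪→ {C,G}; cost 1
[col 6] QS: children Q:{A}, S:{C} ∪→ {A,C}; cost 1
[col 6] QSW: children QS:{A,C}, W:{G} ∪→ {A,C,G}; cost 1
[col 6] HQSW: children H:{G}, QSW:{A,C,G} ∩→ {G}; cost 0
[col 6] BFHQSUW: children BFU:{C,G}, HQSW:{G} ∩→ {G}; cost 0
per-site changes: [4, 4, 3, 4, 3, 4, 3]; total = 25

25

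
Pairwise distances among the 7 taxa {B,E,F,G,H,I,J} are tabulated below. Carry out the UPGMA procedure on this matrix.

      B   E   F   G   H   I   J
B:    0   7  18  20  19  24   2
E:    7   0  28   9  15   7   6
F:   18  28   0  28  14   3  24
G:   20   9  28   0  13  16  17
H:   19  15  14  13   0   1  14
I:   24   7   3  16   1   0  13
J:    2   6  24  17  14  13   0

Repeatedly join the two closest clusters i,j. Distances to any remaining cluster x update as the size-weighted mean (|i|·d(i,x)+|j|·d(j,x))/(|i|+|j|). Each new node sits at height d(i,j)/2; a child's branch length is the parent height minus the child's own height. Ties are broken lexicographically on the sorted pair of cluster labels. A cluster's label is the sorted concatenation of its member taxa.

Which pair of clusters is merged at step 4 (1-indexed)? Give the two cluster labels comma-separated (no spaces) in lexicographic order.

F,HI

iteration 1: select H,I (d=1); attach at lengths (1/2, 1/2); label the merged cluster HI
  updated: d(B,HI)=43/2, d(E,HI)=11, d(F,HI)=17/2, d(G,HI)=29/2, d(HI,J)=27/2
iteration 2: select B,J (d=2); attach at lengths (1, 1); label the merged cluster BJ
  updated: d(BJ,E)=13/2, d(BJ,F)=21, d(BJ,G)=37/2, d(BJ,HI)=35/2
iteration 3: select BJ,E (d=13/2); attach at lengths (9/4, 13/4); label the merged cluster BEJ
  updated: d(BEJ,F)=70/3, d(BEJ,G)=46/3, d(BEJ,HI)=46/3
iteration 4: select F,HI (d=17/2); attach at lengths (17/4, 15/4); label the merged cluster FHI
  updated: d(BEJ,FHI)=18, d(FHI,G)=19
iteration 5: select BEJ,G (d=46/3); attach at lengths (53/12, 23/3); label the merged cluster BEGJ
  updated: d(BEGJ,FHI)=73/4
iteration 6: select BEGJ,FHI (d=73/4); attach at lengths (35/24, 39/8); label the merged cluster BEFGHIJ
final tree: ((((B:1,J:1):9/4,E:13/4):53/12,G:23/3):35/24,(F:17/4,(H:1/2,I:1/2):15/4):39/8)
total length: 419/12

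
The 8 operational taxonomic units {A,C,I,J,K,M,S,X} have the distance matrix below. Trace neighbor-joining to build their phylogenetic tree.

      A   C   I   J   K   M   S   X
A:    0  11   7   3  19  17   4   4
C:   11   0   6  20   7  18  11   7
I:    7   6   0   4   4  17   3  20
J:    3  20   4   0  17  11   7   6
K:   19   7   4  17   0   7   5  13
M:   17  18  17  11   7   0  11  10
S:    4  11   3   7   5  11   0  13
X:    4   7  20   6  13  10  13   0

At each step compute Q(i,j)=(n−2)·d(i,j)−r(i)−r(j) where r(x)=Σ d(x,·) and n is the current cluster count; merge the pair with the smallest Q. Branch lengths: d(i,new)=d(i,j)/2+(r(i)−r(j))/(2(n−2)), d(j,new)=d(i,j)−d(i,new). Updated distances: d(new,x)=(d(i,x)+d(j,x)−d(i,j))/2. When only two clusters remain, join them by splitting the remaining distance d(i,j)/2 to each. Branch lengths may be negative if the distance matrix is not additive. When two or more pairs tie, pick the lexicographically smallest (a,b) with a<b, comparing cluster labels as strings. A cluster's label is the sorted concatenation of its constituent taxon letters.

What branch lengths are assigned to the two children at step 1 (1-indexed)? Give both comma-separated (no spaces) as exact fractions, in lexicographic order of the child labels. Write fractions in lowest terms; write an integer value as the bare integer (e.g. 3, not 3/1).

1. join K+M (d=7, Q=-121) ⇒ KM; edges |K|=23/12, |M|=61/12
  updated: d(A,KM)=29/2, d(C,KM)=9, d(I,KM)=7, d(J,KM)=21/2, d(KM,S)=9/2, d(KM,X)=8
2. join C+X (d=7, Q=-87) ⇒ CX; edges |C|=41/10, |X|=29/10
  updated: d(A,CX)=4, d(CX,I)=19/2, d(CX,J)=19/2, d(CX,KM)=5, d(CX,S)=17/2
3. join CX+KM (d=5, Q=-58) ⇒ CKMX; edges |CX|=15/8, |KM|=25/8
  updated: d(A,CKMX)=27/4, d(CKMX,I)=23/4, d(CKMX,J)=15/2, d(CKMX,S)=4
4. join A+J (d=3, Q=-133/4) ⇒ AJ; edges |A|=11/8, |J|=13/8
  updated: d(AJ,CKMX)=45/8, d(AJ,I)=4, d(AJ,S)=4
5. join AJ+I (d=4, Q=-147/8) ⇒ AIJ; edges |AJ|=71/32, |I|=57/32
  updated: d(AIJ,CKMX)=59/16, d(AIJ,S)=3/2
6. join AIJ+CKMX (d=59/16, Q=-147/16) ⇒ ACIJKMX; edges |AIJ|=19/32, |CKMX|=99/32
  updated: d(ACIJKMX,S)=29/32
7. join ACIJKMX+S (d=29/32) ⇒ ACIJKMSX; edges |ACIJKMX|=29/64, |S|=29/64
final tree: ((((A:11/8,J:13/8):71/32,I:57/32):19/32,((C:41/10,X:29/10):15/8,(K:23/12,M:61/12):25/8):99/32):29/64,S:29/64)
total length: 979/32

23/12,61/12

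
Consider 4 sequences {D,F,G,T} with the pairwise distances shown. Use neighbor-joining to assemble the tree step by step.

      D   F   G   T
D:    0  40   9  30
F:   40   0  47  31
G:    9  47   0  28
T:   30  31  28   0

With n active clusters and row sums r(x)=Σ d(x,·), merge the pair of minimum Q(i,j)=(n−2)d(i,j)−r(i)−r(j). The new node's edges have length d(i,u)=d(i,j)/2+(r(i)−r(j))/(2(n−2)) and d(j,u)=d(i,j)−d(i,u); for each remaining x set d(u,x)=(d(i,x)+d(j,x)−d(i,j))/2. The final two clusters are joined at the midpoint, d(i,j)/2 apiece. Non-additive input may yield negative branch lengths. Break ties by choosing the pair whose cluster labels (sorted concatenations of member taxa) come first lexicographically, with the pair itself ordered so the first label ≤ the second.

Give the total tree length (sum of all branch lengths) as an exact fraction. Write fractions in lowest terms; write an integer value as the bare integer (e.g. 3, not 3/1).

iteration 1: select D,G (d=9, Q=-145); attach at lengths (13/4, 23/4); label the merged cluster DG
  updated: d(DG,F)=39, d(DG,T)=49/2
iteration 2: select DG,F (d=39, Q=-189/2); attach at lengths (65/4, 91/4); label the merged cluster DFG
  updated: d(DFG,T)=33/4
iteration 3: select DFG,T (d=33/4); attach at lengths (33/8, 33/8); label the merged cluster DFGT
final tree: (((D:13/4,G:23/4):65/4,F:91/4):33/8,T:33/8)
total length: 225/4

225/4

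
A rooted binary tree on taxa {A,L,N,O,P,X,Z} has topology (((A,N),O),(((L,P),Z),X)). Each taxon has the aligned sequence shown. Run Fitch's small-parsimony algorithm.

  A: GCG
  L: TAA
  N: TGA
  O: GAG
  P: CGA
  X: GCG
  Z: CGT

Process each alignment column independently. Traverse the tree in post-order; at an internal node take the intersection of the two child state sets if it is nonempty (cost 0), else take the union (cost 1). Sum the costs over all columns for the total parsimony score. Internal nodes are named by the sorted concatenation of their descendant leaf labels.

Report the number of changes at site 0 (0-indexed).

site 0, node AN: A={G} ∪ N={T} → {G,T} (+1)
site 0, node ANO: AN={G,T} ∩ O={G} → {G} (+0)
site 0, node LP: L={T} ∪ P={C} → {C,T} (+1)
site 0, node LPZ: LP={C,T} ∩ Z={C} → {C} (+0)
site 0, node LPXZ: LPZ={C} ∪ X={G} → {C,G} (+1)
site 0, node ALNOPXZ: ANO={G} ∩ LPXZ={C,G} → {G} (+0)
site 1, node AN: A={C} ∪ N={G} → {C,G} (+1)
site 1, node ANO: AN={C,G} ∪ O={A} → {A,C,G} (+1)
site 1, node LP: L={A} ∪ P={G} → {A,G} (+1)
site 1, node LPZ: LP={A,G} ∩ Z={G} → {G} (+0)
site 1, node LPXZ: LPZ={G} ∪ X={C} → {C,G} (+1)
site 1, node ALNOPXZ: ANO={A,C,G} ∩ LPXZ={C,G} → {C,G} (+0)
site 2, node AN: A={G} ∪ N={A} → {A,G} (+1)
site 2, node ANO: AN={A,G} ∩ O={G} → {G} (+0)
site 2, node LP: L={A} ∩ P={A} → {A} (+0)
site 2, node LPZ: LP={A} ∪ Z={T} → {A,T} (+1)
site 2, node LPXZ: LPZ={A,T} ∪ X={G} → {A,G,T} (+1)
site 2, node ALNOPXZ: ANO={G} ∩ LPXZ={A,G,T} → {G} (+0)
per-site changes: [3, 4, 3]; total = 10

3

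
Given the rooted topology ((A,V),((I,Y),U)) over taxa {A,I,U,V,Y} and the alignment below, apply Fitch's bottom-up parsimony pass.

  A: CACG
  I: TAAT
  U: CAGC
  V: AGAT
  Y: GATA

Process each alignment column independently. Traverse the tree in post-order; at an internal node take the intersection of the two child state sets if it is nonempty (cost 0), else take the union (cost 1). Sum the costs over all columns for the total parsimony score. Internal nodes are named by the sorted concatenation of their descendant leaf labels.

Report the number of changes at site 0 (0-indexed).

AV@0: {C} ∪ {A} = {A,C} (union, +1)
IY@0: {T} ∪ {G} = {G,T} (union, +1)
IUY@0: {G,T} ∪ {C} = {C,G,T} (union, +1)
AIUVY@0: {A,C} ∩ {C,G,T} = {C} (intersection, +0)
AV@1: {A} ∪ {G} = {A,G} (union, +1)
IY@1: {A} ∩ {A} = {A} (intersection, +0)
IUY@1: {A} ∩ {A} = {A} (intersection, +0)
AIUVY@1: {A,G} ∩ {A} = {A} (intersection, +0)
AV@2: {C} ∪ {A} = {A,C} (union, +1)
IY@2: {A} ∪ {T} = {A,T} (union, +1)
IUY@2: {A,T} ∪ {G} = {A,G,T} (union, +1)
AIUVY@2: {A,C} ∩ {A,G,T} = {A} (intersection, +0)
AV@3: {G} ∪ {T} = {G,T} (union, +1)
IY@3: {T} ∪ {A} = {A,T} (union, +1)
IUY@3: {A,T} ∪ {C} = {A,C,T} (union, +1)
AIUVY@3: {G,T} ∩ {A,C,T} = {T} (intersection, +0)
per-site changes: [3, 1, 3, 3]; total = 10

3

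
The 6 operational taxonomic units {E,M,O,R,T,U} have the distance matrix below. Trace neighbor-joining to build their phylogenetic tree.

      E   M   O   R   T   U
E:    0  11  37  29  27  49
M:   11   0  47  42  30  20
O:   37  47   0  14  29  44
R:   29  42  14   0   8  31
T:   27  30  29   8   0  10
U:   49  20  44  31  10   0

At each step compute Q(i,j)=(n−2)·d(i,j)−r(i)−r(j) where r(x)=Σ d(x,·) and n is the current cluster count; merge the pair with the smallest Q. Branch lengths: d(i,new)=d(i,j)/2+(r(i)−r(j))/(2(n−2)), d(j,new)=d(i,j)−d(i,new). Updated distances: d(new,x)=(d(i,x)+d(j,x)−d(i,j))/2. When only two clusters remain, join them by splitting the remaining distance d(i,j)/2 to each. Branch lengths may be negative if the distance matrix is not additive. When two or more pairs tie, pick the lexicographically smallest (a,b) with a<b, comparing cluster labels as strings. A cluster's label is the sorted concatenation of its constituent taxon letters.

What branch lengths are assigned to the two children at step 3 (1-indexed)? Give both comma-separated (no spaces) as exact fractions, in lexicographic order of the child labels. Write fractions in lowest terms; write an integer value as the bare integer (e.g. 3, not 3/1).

1. join E+M (d=11, Q=-259) ⇒ EM; edges |E|=47/8, |M|=41/8
  updated: d(EM,O)=73/2, d(EM,R)=30, d(EM,T)=23, d(EM,U)=29
2. join O+R (d=14, Q=-329/2) ⇒ OR; edges |O|=55/4, |R|=1/4
  updated: d(EM,OR)=105/4, d(OR,T)=23/2, d(OR,U)=61/2
3. join EM+OR (d=105/4, Q=-94) ⇒ EMOR; edges |EM|=125/8, |OR|=85/8
  updated: d(EMOR,T)=33/8, d(EMOR,U)=133/8
4. join EMOR+T (d=33/8, Q=-123/4) ⇒ EMORT; edges |EMOR|=43/8, |T|=-5/4
  updated: d(EMORT,U)=45/4
5. join EMORT+U (d=45/4) ⇒ EMORTU; edges |EMORT|=45/8, |U|=45/8
final tree: ((((E:47/8,M:41/8):125/8,(O:55/4,R:1/4):85/8):43/8,T:-5/4):45/8,U:45/8)
total length: 533/8

125/8,85/8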